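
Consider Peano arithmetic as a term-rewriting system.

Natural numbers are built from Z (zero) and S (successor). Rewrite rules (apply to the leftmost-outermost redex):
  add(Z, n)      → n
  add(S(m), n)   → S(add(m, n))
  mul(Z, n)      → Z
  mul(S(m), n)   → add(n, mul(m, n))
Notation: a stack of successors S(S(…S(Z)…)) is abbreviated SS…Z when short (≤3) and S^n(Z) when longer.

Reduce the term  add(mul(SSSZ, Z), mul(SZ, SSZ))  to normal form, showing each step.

  start: add(mul(SSSZ, Z), mul(SZ, SSZ))
  [1] add(add(Z, mul(SSZ, Z)), mul(SZ, SSZ))
  [2] add(mul(SSZ, Z), mul(SZ, SSZ))
  [3] add(add(Z, mul(SZ, Z)), mul(SZ, SSZ))
  [4] add(mul(SZ, Z), mul(SZ, SSZ))
  [5] add(add(Z, mul(Z, Z)), mul(SZ, SSZ))
  [6] add(mul(Z, Z), mul(SZ, SSZ))
  [7] add(Z, mul(SZ, SSZ))
  [8] mul(SZ, SSZ)
  [9] add(SSZ, mul(Z, SSZ))
  [10] S(add(SZ, mul(Z, SSZ)))
  [11] S(S(add(Z, mul(Z, SSZ))))
  [12] S(S(mul(Z, SSZ)))
  [13] SSZ

Answer: normal form = SSZ  (in 13 steps)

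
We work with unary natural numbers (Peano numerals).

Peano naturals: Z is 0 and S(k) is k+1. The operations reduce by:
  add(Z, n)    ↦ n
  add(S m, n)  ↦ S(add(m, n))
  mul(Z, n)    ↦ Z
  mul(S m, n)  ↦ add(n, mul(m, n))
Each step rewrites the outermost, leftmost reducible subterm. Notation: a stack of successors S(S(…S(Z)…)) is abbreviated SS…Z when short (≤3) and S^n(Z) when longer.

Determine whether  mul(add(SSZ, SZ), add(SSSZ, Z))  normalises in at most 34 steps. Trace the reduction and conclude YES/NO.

Answer: YES — reaches normal form S^9(Z) in 31 ≤ 34 steps

Working:
  start: mul(add(SSZ, SZ), add(SSSZ, Z))
  →1  mul(S(add(SZ, SZ)), add(SSSZ, Z))
  →2  add(add(SSSZ, Z), mul(add(SZ, SZ), add(SSSZ, Z)))
  →3  add(S(add(SSZ, Z)), mul(add(SZ, SZ), add(SSSZ, Z)))
  →4  S(add(add(SSZ, Z), mul(add(SZ, SZ), add(SSSZ, Z))))
  →5  S(add(S(add(SZ, Z)), mul(add(SZ, SZ), add(SSSZ, Z))))
  →6  S(S(add(add(SZ, Z), mul(add(SZ, SZ), add(SSSZ, Z)))))
  →7  S(S(add(S(add(Z, Z)), mul(add(SZ, SZ), add(SSSZ, Z)))))
  →8  S(S(S(add(add(Z, Z), mul(add(SZ, SZ), add(SSSZ, Z))))))
  →9  S(S(S(add(Z, mul(add(SZ, SZ), add(SSSZ, Z))))))
  →10  S(S(S(mul(add(SZ, SZ), add(SSSZ, Z)))))
  →11  S(S(S(mul(S(add(Z, SZ)), add(SSSZ, Z)))))
  →12  S(S(S(add(add(SSSZ, Z), mul(add(Z, SZ), add(SSSZ, Z))))))
  →13  S(S(S(add(S(add(SSZ, Z)), mul(add(Z, SZ), add(SSSZ, Z))))))
  →14  S(S(S(S(add(add(SSZ, Z), mul(add(Z, SZ), add(SSSZ, Z)))))))
  →15  S(S(S(S(add(S(add(SZ, Z)), mul(add(Z, SZ), add(SSSZ, Z)))))))
  →16  S(S(S(S(S(add(add(SZ, Z), mul(add(Z, SZ), add(SSSZ, Z))))))))
  →17  S(S(S(S(S(add(S(add(Z, Z)), mul(add(Z, SZ), add(SSSZ, Z))))))))
  →18  S(S(S(S(S(S(add(add(Z, Z), mul(add(Z, SZ), add(SSSZ, Z)))))))))
  →19  S(S(S(S(S(S(add(Z, mul(add(Z, SZ), add(SSSZ, Z)))))))))
  →20  S(S(S(S(S(S(mul(add(Z, SZ), add(SSSZ, Z))))))))
  →21  S(S(S(S(S(S(mul(SZ, add(SSSZ, Z))))))))
  →22  S(S(S(S(S(S(add(add(SSSZ, Z), mul(Z, add(SSSZ, Z)))))))))
  →23  S(S(S(S(S(S(add(S(add(SSZ, Z)), mul(Z, add(SSSZ, Z)))))))))
  →24  S(S(S(S(S(S(S(add(add(SSZ, Z), mul(Z, add(SSSZ, Z))))))))))
  →25  S(S(S(S(S(S(S(add(S(add(SZ, Z)), mul(Z, add(SSSZ, Z))))))))))
  →26  S(S(S(S(S(S(S(S(add(add(SZ, Z), mul(Z, add(SSSZ, Z)))))))))))
  →27  S(S(S(S(S(S(S(S(add(S(add(Z, Z)), mul(Z, add(SSSZ, Z)))))))))))
  →28  S(S(S(S(S(S(S(S(S(add(add(Z, Z), mul(Z, add(SSSZ, Z))))))))))))
  →29  S(S(S(S(S(S(S(S(S(add(Z, mul(Z, add(SSSZ, Z))))))))))))
  →30  S(S(S(S(S(S(S(S(S(mul(Z, add(SSSZ, Z)))))))))))
  →31  S^9(Z)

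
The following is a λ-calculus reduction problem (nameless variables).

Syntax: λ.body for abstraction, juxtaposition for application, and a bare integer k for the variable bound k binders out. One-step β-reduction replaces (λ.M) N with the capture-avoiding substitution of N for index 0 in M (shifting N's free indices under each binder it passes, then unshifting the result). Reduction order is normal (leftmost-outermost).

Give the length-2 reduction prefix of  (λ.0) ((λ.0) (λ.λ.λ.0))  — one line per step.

Answer: after 2 steps: λ.λ.λ.0

Working:
  start: (λ.0) ((λ.0) (λ.λ.λ.0))
  [1] (λ.0) (λ.λ.λ.0)
  [2] λ.λ.λ.0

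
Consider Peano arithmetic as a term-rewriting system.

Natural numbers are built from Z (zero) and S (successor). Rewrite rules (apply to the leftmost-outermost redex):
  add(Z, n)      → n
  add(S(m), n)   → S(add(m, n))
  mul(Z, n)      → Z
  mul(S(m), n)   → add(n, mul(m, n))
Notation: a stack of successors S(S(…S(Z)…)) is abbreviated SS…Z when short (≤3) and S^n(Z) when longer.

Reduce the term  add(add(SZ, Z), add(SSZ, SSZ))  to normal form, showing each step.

  start: add(add(SZ, Z), add(SSZ, SSZ))
  [1] add(S(add(Z, Z)), add(SSZ, SSZ))
  [2] S(add(add(Z, Z), add(SSZ, SSZ)))
  [3] S(add(Z, add(SSZ, SSZ)))
  [4] S(add(SSZ, SSZ))
  [5] S(S(add(SZ, SSZ)))
  [6] S(S(S(add(Z, SSZ))))
  [7] S^5(Z)

Answer: normal form = S^5(Z)  (in 7 steps)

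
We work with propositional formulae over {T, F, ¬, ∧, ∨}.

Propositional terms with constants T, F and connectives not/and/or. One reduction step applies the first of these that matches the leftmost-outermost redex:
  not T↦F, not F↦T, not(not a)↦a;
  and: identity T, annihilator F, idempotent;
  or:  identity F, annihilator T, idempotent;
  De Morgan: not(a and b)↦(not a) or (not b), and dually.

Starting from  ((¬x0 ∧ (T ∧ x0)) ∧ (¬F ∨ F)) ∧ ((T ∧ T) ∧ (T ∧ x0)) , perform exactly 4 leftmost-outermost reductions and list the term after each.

  start: ((¬x0 ∧ (T ∧ x0)) ∧ (¬F ∨ F)) ∧ ((T ∧ T) ∧ (T ∧ x0))
  [1] ((¬x0 ∧ x0) ∧ (¬F ∨ F)) ∧ ((T ∧ T) ∧ (T ∧ x0))
  [2] ((¬x0 ∧ x0) ∧ ¬F) ∧ ((T ∧ T) ∧ (T ∧ x0))
  [3] ((¬x0 ∧ x0) ∧ T) ∧ ((T ∧ T) ∧ (T ∧ x0))
  [4] (¬x0 ∧ x0) ∧ ((T ∧ T) ∧ (T ∧ x0))

Answer: after 4 steps: (¬x0 ∧ x0) ∧ ((T ∧ T) ∧ (T ∧ x0))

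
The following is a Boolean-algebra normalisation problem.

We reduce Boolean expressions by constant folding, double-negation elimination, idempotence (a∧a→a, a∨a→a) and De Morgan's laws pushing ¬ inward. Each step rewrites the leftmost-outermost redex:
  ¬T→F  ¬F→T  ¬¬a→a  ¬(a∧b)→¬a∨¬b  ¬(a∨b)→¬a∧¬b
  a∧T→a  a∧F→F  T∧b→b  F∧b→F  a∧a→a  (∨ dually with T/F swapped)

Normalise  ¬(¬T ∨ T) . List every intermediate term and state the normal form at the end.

Answer: normal form = F  (in 4 steps)

Reduction:
  start: ¬(¬T ∨ T)
  [1] ¬¬T ∧ ¬T
  [2] T ∧ ¬T
  [3] ¬T
  [4] F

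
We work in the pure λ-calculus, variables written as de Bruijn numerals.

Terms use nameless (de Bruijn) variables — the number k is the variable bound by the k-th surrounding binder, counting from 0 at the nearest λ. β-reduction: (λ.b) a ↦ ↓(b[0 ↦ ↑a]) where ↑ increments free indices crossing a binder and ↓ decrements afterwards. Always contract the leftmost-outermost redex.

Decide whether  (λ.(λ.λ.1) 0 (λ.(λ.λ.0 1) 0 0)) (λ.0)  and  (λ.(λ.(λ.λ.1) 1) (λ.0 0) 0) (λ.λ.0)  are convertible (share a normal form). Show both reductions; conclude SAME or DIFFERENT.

Answer: DIFFERENT — A ⇓ λ.0, B ⇓ λ.λ.0

Derivation:
Term A:
  start: (λ.(λ.λ.1) 0 (λ.(λ.λ.0 1) 0 0)) (λ.0)
  step 1: (λ.λ.1) (λ.0) (λ.(λ.λ.0 1) 0 0)
  step 2: (λ.λ.0) (λ.(λ.λ.0 1) 0 0)
  step 3: λ.0

Term B:
  start: (λ.(λ.(λ.λ.1) 1) (λ.0 0) 0) (λ.λ.0)
  step 1: (λ.(λ.λ.1) (λ.λ.0)) (λ.0 0) (λ.λ.0)
  step 2: (λ.λ.1) (λ.λ.0) (λ.λ.0)
  step 3: (λ.λ.λ.0) (λ.λ.0)
  step 4: λ.λ.0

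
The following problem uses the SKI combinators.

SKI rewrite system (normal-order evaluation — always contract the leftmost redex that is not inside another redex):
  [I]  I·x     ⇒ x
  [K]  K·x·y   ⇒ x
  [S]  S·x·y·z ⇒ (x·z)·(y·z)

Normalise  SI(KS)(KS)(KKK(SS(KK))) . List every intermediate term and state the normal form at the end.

Answer: normal form = S(K(SS(KK)))  (in 4 steps)

Working:
  start: SI(KS)(KS)(KKK(SS(KK)))
  [1] I(KS)(KS(KS))(KKK(SS(KK)))
  [2] KS(KS(KS))(KKK(SS(KK)))
  [3] S(KKK(SS(KK)))
  [4] S(K(SS(KK)))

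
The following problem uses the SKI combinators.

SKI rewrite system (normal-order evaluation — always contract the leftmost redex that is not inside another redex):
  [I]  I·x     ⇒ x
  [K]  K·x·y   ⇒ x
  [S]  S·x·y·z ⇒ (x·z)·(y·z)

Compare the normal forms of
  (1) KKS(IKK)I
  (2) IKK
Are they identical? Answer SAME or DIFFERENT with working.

Term A:
  start: KKS(IKK)I
  →1  K(IKK)I
  →2  IKK
  →3  KK

Term B:
  start: IKK
  →1  KK

Answer: SAME — A ⇓ KK, B ⇓ KK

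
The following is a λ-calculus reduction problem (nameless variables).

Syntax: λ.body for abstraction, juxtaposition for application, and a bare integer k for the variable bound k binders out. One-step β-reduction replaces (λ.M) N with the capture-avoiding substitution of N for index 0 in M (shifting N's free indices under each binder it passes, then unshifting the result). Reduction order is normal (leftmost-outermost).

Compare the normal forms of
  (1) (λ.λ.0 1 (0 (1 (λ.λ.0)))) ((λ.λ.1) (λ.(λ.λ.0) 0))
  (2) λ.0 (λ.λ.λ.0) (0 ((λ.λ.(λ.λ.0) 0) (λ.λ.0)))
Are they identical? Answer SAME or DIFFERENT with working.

Answer: SAME — A ⇓ λ.0 (λ.λ.λ.0) (0 (λ.λ.0)), B ⇓ λ.0 (λ.λ.λ.0) (0 (λ.λ.0))

Reduction:
Term A:
  start: (λ.λ.0 1 (0 (1 (λ.λ.0)))) ((λ.λ.1) (λ.(λ.λ.0) 0))
  →1  λ.0 ((λ.λ.1) (λ.(λ.λ.0) 0)) (0 ((λ.λ.1) (λ.(λ.λ.0) 0) (λ.λ.0)))
  →2  λ.0 (λ.λ.(λ.λ.0) 0) (0 ((λ.λ.1) (λ.(λ.λ.0) 0) (λ.λ.0)))
  →3  λ.0 (λ.λ.λ.0) (0 ((λ.λ.1) (λ.(λ.λ.0) 0) (λ.λ.0)))
  →4  λ.0 (λ.λ.λ.0) (0 ((λ.λ.(λ.λ.0) 0) (λ.λ.0)))
  →5  λ.0 (λ.λ.λ.0) (0 (λ.(λ.λ.0) 0))
  →6  λ.0 (λ.λ.λ.0) (0 (λ.λ.0))

Term B:
  start: λ.0 (λ.λ.λ.0) (0 ((λ.λ.(λ.λ.0) 0) (λ.λ.0)))
  →1  λ.0 (λ.λ.λ.0) (0 (λ.(λ.λ.0) 0))
  →2  λ.0 (λ.λ.λ.0) (0 (λ.λ.0))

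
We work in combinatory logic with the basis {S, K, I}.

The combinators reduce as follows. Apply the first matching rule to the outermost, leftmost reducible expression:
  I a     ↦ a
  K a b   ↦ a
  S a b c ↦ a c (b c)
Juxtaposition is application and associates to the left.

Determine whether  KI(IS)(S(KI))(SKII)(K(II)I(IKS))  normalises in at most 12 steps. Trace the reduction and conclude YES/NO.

  start: KI(IS)(S(KI))(SKII)(K(II)I(IKS))
  →1  I(S(KI))(SKII)(K(II)I(IKS))
  →2  S(KI)(SKII)(K(II)I(IKS))
  →3  KI(K(II)I(IKS))(SKII(K(II)I(IKS)))
  →4  I(SKII(K(II)I(IKS)))
  →5  SKII(K(II)I(IKS))
  →6  KI(II)(K(II)I(IKS))
  →7  I(K(II)I(IKS))
  →8  K(II)I(IKS)
  →9  II(IKS)
  →10  I(IKS)
  →11  IKS
  →12  KS

Answer: YES — reaches normal form KS in 12 ≤ 12 steps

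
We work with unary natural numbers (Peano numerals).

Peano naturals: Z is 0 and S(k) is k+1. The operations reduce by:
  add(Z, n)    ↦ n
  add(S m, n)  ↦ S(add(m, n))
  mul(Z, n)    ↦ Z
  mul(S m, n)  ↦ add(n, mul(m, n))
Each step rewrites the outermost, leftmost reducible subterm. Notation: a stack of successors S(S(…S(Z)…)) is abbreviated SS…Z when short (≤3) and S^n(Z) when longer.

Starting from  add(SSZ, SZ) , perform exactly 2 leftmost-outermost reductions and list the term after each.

  start: add(SSZ, SZ)
  step 1: S(add(SZ, SZ))
  step 2: S(S(add(Z, SZ)))

Answer: after 2 steps: S(S(add(Z, SZ)))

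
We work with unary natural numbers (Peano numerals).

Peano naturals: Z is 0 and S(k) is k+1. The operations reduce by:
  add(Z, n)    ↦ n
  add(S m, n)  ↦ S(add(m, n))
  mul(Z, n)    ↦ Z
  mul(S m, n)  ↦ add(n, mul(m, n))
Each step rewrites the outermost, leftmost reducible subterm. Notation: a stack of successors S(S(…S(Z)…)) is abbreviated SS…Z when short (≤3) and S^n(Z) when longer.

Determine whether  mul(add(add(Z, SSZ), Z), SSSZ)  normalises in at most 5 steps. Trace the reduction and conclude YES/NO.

  start: mul(add(add(Z, SSZ), Z), SSSZ)
  →1  mul(add(SSZ, Z), SSSZ)
  →2  mul(S(add(SZ, Z)), SSSZ)
  →3  add(SSSZ, mul(add(SZ, Z), SSSZ))
  →4  S(add(SSZ, mul(add(SZ, Z), SSSZ)))
  →5  S(S(add(SZ, mul(add(SZ, Z), SSSZ))))

Answer: NO — after 5 steps the term is S(S(add(SZ, mul(add(SZ, Z), SSSZ)))), not yet normal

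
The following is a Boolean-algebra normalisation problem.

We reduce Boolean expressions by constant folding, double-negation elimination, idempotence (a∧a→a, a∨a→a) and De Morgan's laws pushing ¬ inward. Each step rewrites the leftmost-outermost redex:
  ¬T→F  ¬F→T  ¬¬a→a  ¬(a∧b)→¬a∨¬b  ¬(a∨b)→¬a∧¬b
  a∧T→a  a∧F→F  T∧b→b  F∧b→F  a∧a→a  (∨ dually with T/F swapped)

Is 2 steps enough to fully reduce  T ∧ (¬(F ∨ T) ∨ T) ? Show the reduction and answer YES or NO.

  start: T ∧ (¬(F ∨ T) ∨ T)
  →1  ¬(F ∨ T) ∨ T
  →2  T

Answer: YES — reaches normal form T in 2 ≤ 2 steps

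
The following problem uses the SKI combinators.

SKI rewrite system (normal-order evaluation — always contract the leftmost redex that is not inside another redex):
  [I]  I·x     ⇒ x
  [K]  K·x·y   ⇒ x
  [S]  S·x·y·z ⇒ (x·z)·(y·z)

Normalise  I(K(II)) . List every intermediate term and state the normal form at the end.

Answer: normal form = KI  (in 2 steps)

Working:
  start: I(K(II))
  [1] K(II)
  [2] KI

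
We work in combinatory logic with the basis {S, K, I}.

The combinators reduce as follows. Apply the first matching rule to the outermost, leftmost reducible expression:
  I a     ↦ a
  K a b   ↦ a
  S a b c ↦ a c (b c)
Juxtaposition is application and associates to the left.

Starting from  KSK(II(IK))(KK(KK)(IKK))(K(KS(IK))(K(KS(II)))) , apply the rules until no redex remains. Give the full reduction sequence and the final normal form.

  start: KSK(II(IK))(KK(KK)(IKK))(K(KS(IK))(K(KS(II))))
  step 1: S(II(IK))(KK(KK)(IKK))(K(KS(IK))(K(KS(II))))
  step 2: II(IK)(K(KS(IK))(K(KS(II))))(KK(KK)(IKK)(K(KS(IK))(K(KS(II)))))
  step 3: I(IK)(K(KS(IK))(K(KS(II))))(KK(KK)(IKK)(K(KS(IK))(K(KS(II)))))
  step 4: IK(K(KS(IK))(K(KS(II))))(KK(KK)(IKK)(K(KS(IK))(K(KS(II)))))
  step 5: K(K(KS(IK))(K(KS(II))))(KK(KK)(IKK)(K(KS(IK))(K(KS(II)))))
  step 6: K(KS(IK))(K(KS(II)))
  step 7: KS(IK)
  step 8: S

Answer: normal form = S  (in 8 steps)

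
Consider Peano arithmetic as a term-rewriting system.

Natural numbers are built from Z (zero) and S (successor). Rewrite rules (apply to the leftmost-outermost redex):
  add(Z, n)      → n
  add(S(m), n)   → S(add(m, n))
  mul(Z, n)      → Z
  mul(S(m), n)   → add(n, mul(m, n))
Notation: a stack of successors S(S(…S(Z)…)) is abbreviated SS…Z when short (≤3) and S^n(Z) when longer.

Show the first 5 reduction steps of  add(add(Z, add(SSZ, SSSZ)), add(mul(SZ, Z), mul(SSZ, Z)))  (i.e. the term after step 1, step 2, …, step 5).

Answer: after 5 steps: S(S(add(add(Z, SSSZ), add(mul(SZ, Z), mul(SSZ, Z)))))

Derivation:
  start: add(add(Z, add(SSZ, SSSZ)), add(mul(SZ, Z), mul(SSZ, Z)))
  step 1: add(add(SSZ, SSSZ), add(mul(SZ, Z), mul(SSZ, Z)))
  step 2: add(S(add(SZ, SSSZ)), add(mul(SZ, Z), mul(SSZ, Z)))
  step 3: S(add(add(SZ, SSSZ), add(mul(SZ, Z), mul(SSZ, Z))))
  step 4: S(add(S(add(Z, SSSZ)), add(mul(SZ, Z), mul(SSZ, Z))))
  step 5: S(S(add(add(Z, SSSZ), add(mul(SZ, Z), mul(SSZ, Z)))))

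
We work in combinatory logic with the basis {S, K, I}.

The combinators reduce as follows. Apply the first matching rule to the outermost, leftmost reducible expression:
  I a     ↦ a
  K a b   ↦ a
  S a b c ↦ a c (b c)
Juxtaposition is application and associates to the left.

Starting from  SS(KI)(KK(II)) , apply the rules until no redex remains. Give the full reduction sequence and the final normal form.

Answer: normal form = SKI  (in 3 steps)

Working:
  start: SS(KI)(KK(II))
  [1] S(KK(II))(KI(KK(II)))
  [2] SK(KI(KK(II)))
  [3] SKI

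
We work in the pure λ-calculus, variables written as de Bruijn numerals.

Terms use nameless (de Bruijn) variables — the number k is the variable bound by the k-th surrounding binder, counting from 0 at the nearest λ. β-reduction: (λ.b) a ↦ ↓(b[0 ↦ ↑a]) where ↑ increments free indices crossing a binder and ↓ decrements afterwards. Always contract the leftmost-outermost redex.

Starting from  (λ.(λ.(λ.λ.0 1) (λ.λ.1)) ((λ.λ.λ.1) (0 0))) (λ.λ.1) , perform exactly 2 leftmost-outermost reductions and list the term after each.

  start: (λ.(λ.(λ.λ.0 1) (λ.λ.1)) ((λ.λ.λ.1) (0 0))) (λ.λ.1)
  →1  (λ.(λ.λ.0 1) (λ.λ.1)) ((λ.λ.λ.1) ((λ.λ.1) (λ.λ.1)))
  →2  (λ.λ.0 1) (λ.λ.1)

Answer: after 2 steps: (λ.λ.0 1) (λ.λ.1)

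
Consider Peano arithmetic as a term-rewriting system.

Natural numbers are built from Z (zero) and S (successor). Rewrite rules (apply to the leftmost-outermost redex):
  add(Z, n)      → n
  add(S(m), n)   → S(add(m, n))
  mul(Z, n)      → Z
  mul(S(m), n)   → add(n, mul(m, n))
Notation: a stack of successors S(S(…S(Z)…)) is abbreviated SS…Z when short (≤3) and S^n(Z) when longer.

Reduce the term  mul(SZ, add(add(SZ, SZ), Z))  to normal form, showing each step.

Answer: normal form = SSZ  (in 10 steps)

Reduction:
  start: mul(SZ, add(add(SZ, SZ), Z))
  →1  add(add(add(SZ, SZ), Z), mul(Z, add(add(SZ, SZ), Z)))
  →2  add(add(S(add(Z, SZ)), Z), mul(Z, add(add(SZ, SZ), Z)))
  →3  add(S(add(add(Z, SZ), Z)), mul(Z, add(add(SZ, SZ), Z)))
  →4  S(add(add(add(Z, SZ), Z), mul(Z, add(add(SZ, SZ), Z))))
  →5  S(add(add(SZ, Z), mul(Z, add(add(SZ, SZ), Z))))
  →6  S(add(S(add(Z, Z)), mul(Z, add(add(SZ, SZ), Z))))
  →7  S(S(add(add(Z, Z), mul(Z, add(add(SZ, SZ), Z)))))
  →8  S(S(add(Z, mul(Z, add(add(SZ, SZ), Z)))))
  →9  S(S(mul(Z, add(add(SZ, SZ), Z))))
  →10  SSZ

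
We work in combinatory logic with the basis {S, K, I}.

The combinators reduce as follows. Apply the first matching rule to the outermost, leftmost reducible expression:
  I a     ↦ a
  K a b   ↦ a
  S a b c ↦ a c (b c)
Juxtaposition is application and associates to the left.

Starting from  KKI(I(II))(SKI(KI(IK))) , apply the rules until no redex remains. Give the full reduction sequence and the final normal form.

  start: KKI(I(II))(SKI(KI(IK)))
  step 1: K(I(II))(SKI(KI(IK)))
  step 2: I(II)
  step 3: II
  step 4: I

Answer: normal form = I  (in 4 steps)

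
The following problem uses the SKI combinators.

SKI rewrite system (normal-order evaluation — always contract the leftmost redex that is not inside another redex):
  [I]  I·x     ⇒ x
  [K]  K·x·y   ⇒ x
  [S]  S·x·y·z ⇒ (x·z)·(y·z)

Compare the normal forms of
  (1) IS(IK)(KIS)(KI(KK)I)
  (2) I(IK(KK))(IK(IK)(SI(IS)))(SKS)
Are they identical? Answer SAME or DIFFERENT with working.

Answer: DIFFERENT — A ⇓ I, B ⇓ K

Reduction:
Term A:
  start: IS(IK)(KIS)(KI(KK)I)
  →1  S(IK)(KIS)(KI(KK)I)
  →2  IK(KI(KK)I)(KIS(KI(KK)I))
  →3  K(KI(KK)I)(KIS(KI(KK)I))
  →4  KI(KK)I
  →5  II
  →6  I

Term B:
  start: I(IK(KK))(IK(IK)(SI(IS)))(SKS)
  →1  IK(KK)(IK(IK)(SI(IS)))(SKS)
  →2  K(KK)(IK(IK)(SI(IS)))(SKS)
  →3  KK(SKS)
  →4  K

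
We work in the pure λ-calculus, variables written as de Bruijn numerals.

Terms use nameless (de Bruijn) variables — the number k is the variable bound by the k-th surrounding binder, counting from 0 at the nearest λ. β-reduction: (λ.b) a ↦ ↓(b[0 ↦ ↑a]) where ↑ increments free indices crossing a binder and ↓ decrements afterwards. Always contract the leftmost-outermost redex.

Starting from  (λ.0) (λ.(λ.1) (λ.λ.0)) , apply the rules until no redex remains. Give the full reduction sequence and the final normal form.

Answer: normal form = λ.0  (in 2 steps)

Working:
  start: (λ.0) (λ.(λ.1) (λ.λ.0))
  [1] λ.(λ.1) (λ.λ.0)
  [2] λ.0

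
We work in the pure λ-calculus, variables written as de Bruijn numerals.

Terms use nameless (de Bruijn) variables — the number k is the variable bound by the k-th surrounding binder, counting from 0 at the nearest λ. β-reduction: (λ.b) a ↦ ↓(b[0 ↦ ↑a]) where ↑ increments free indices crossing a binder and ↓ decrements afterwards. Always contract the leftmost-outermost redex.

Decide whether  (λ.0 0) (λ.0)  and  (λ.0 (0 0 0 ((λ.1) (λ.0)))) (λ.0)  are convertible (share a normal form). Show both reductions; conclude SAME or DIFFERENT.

Term A:
  start: (λ.0 0) (λ.0)
  →1  (λ.0) (λ.0)
  →2  λ.0

Term B:
  start: (λ.0 (0 0 0 ((λ.1) (λ.0)))) (λ.0)
  →1  (λ.0) ((λ.0) (λ.0) (λ.0) ((λ.λ.0) (λ.0)))
  →2  (λ.0) (λ.0) (λ.0) ((λ.λ.0) (λ.0))
  →3  (λ.0) (λ.0) ((λ.λ.0) (λ.0))
  →4  (λ.0) ((λ.λ.0) (λ.0))
  →5  (λ.λ.0) (λ.0)
  →6  λ.0

Answer: SAME — A ⇓ λ.0, B ⇓ λ.0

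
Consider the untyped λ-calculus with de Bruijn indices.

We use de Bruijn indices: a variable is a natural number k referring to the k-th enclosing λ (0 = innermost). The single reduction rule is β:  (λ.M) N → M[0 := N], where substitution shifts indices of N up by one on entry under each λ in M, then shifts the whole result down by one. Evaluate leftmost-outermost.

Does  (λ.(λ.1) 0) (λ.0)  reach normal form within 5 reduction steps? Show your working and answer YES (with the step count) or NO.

  start: (λ.(λ.1) 0) (λ.0)
  →1  (λ.λ.0) (λ.0)
  →2  λ.0

Answer: YES — reaches normal form λ.0 in 2 ≤ 5 steps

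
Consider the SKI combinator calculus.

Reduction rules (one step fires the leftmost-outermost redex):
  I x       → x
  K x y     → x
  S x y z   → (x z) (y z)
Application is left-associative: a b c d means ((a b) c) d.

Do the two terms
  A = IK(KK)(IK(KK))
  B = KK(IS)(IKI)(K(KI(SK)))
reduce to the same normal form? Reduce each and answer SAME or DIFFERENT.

Term A:
  start: IK(KK)(IK(KK))
  [1] K(KK)(IK(KK))
  [2] KK

Term B:
  start: KK(IS)(IKI)(K(KI(SK)))
  [1] K(IKI)(K(KI(SK)))
  [2] IKI
  [3] KI

Answer: DIFFERENT — A ⇓ KK, B ⇓ KI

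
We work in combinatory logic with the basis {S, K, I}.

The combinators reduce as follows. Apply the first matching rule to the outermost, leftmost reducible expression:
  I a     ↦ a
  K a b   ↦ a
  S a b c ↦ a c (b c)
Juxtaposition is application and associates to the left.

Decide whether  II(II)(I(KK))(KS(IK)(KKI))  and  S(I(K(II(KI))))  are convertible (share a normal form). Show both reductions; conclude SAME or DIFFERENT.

Answer: DIFFERENT — A ⇓ K, B ⇓ S(K(KI))

Reduction:
Term A:
  start: II(II)(I(KK))(KS(IK)(KKI))
  step 1: I(II)(I(KK))(KS(IK)(KKI))
  step 2: II(I(KK))(KS(IK)(KKI))
  step 3: I(I(KK))(KS(IK)(KKI))
  step 4: I(KK)(KS(IK)(KKI))
  step 5: KK(KS(IK)(KKI))
  step 6: K

Term B:
  start: S(I(K(II(KI))))
  step 1: S(K(II(KI)))
  step 2: S(K(I(KI)))
  step 3: S(K(KI))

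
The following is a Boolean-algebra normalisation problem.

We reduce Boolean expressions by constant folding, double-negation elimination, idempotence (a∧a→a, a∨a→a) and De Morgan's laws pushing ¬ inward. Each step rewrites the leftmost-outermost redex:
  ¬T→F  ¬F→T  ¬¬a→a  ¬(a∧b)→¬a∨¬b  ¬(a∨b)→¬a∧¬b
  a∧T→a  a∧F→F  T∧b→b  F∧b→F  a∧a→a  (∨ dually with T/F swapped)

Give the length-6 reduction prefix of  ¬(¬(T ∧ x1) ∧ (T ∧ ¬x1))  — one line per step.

Answer: after 6 steps: x1 ∨ ¬¬x1

Derivation:
  start: ¬(¬(T ∧ x1) ∧ (T ∧ ¬x1))
  [1] ¬¬(T ∧ x1) ∨ ¬(T ∧ ¬x1)
  [2] (T ∧ x1) ∨ ¬(T ∧ ¬x1)
  [3] x1 ∨ ¬(T ∧ ¬x1)
  [4] x1 ∨ (¬T ∨ ¬¬x1)
  [5] x1 ∨ (F ∨ ¬¬x1)
  [6] x1 ∨ ¬¬x1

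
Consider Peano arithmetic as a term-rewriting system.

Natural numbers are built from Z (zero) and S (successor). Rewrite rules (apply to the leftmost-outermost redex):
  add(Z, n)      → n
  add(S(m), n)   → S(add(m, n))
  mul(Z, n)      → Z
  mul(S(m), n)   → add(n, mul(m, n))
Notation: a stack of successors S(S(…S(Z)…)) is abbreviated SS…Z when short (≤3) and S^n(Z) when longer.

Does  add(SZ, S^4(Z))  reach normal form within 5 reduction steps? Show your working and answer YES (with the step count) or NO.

Answer: YES — reaches normal form S^5(Z) in 2 ≤ 5 steps

Working:
  start: add(SZ, S^4(Z))
  step 1: S(add(Z, S^4(Z)))
  step 2: S^5(Z)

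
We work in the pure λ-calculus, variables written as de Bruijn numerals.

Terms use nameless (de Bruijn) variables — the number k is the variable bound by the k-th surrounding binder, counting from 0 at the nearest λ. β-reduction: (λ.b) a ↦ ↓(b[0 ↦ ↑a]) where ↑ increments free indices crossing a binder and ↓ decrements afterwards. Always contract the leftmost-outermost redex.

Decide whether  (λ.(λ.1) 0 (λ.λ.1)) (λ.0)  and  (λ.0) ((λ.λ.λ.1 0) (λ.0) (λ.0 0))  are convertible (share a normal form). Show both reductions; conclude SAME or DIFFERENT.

Term A:
  start: (λ.(λ.1) 0 (λ.λ.1)) (λ.0)
  [1] (λ.λ.0) (λ.0) (λ.λ.1)
  [2] (λ.0) (λ.λ.1)
  [3] λ.λ.1

Term B:
  start: (λ.0) ((λ.λ.λ.1 0) (λ.0) (λ.0 0))
  [1] (λ.λ.λ.1 0) (λ.0) (λ.0 0)
  [2] (λ.λ.1 0) (λ.0 0)
  [3] λ.(λ.0 0) 0
  [4] λ.0 0

Answer: DIFFERENT — A ⇓ λ.λ.1, B ⇓ λ.0 0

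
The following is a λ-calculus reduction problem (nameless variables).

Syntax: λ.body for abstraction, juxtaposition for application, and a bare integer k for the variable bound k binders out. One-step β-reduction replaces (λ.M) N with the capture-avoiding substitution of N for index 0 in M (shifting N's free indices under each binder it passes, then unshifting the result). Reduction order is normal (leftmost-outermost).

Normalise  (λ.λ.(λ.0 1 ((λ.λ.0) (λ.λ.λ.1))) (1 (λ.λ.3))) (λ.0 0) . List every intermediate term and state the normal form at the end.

  start: (λ.λ.(λ.0 1 ((λ.λ.0) (λ.λ.λ.1))) (1 (λ.λ.3))) (λ.0 0)
  →1  λ.(λ.0 1 ((λ.λ.0) (λ.λ.λ.1))) ((λ.0 0) (λ.λ.λ.0 0))
  →2  λ.(λ.0 0) (λ.λ.λ.0 0) 0 ((λ.λ.0) (λ.λ.λ.1))
  →3  λ.(λ.λ.λ.0 0) (λ.λ.λ.0 0) 0 ((λ.λ.0) (λ.λ.λ.1))
  →4  λ.(λ.λ.0 0) 0 ((λ.λ.0) (λ.λ.λ.1))
  →5  λ.(λ.0 0) ((λ.λ.0) (λ.λ.λ.1))
  →6  λ.(λ.λ.0) (λ.λ.λ.1) ((λ.λ.0) (λ.λ.λ.1))
  →7  λ.(λ.0) ((λ.λ.0) (λ.λ.λ.1))
  →8  λ.(λ.λ.0) (λ.λ.λ.1)
  →9  λ.λ.0

Answer: normal form = λ.λ.0  (in 9 steps)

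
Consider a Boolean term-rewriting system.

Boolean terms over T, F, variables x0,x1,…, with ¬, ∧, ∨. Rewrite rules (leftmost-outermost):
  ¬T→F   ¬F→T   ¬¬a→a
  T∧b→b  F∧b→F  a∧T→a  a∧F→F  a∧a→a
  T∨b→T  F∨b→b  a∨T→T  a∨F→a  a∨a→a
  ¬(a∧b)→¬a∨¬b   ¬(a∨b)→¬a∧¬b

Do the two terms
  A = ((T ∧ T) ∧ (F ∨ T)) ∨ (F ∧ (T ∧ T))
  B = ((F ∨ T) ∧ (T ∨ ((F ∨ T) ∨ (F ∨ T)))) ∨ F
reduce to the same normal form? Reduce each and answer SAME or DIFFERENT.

Answer: SAME — A ⇓ T, B ⇓ T

Reduction:
Term A:
  start: ((T ∧ T) ∧ (F ∨ T)) ∨ (F ∧ (T ∧ T))
  step 1: (T ∧ (F ∨ T)) ∨ (F ∧ (T ∧ T))
  step 2: (F ∨ T) ∨ (F ∧ (T ∧ T))
  step 3: T ∨ (F ∧ (T ∧ T))
  step 4: T

Term B:
  start: ((F ∨ T) ∧ (T ∨ ((F ∨ T) ∨ (F ∨ T)))) ∨ F
  step 1: (F ∨ T) ∧ (T ∨ ((F ∨ T) ∨ (F ∨ T)))
  step 2: T ∧ (T ∨ ((F ∨ T) ∨ (F ∨ T)))
  step 3: T ∨ ((F ∨ T) ∨ (F ∨ T))
  step 4: T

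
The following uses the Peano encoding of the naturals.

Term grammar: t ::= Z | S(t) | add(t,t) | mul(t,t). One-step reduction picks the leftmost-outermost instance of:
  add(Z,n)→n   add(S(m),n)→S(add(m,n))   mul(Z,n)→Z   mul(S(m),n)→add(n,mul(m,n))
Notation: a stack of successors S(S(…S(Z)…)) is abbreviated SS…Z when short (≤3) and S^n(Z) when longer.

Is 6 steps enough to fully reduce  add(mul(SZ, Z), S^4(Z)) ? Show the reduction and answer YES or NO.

Answer: YES — reaches normal form S^4(Z) in 4 ≤ 6 steps

Derivation:
  start: add(mul(SZ, Z), S^4(Z))
  [1] add(add(Z, mul(Z, Z)), S^4(Z))
  [2] add(mul(Z, Z), S^4(Z))
  [3] add(Z, S^4(Z))
  [4] S^4(Z)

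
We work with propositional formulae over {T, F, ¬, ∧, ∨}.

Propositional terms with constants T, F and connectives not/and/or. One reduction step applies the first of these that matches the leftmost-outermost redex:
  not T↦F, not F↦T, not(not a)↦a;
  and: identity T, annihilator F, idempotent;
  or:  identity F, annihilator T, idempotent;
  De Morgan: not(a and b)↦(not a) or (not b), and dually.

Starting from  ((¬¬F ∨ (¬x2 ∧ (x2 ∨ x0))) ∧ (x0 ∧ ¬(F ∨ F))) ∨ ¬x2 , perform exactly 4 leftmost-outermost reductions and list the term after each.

Answer: after 4 steps: ((¬x2 ∧ (x2 ∨ x0)) ∧ (x0 ∧ ¬F)) ∨ ¬x2

Working:
  start: ((¬¬F ∨ (¬x2 ∧ (x2 ∨ x0))) ∧ (x0 ∧ ¬(F ∨ F))) ∨ ¬x2
  step 1: ((F ∨ (¬x2 ∧ (x2 ∨ x0))) ∧ (x0 ∧ ¬(F ∨ F))) ∨ ¬x2
  step 2: ((¬x2 ∧ (x2 ∨ x0)) ∧ (x0 ∧ ¬(F ∨ F))) ∨ ¬x2
  step 3: ((¬x2 ∧ (x2 ∨ x0)) ∧ (x0 ∧ (¬F ∧ ¬F))) ∨ ¬x2
  step 4: ((¬x2 ∧ (x2 ∨ x0)) ∧ (x0 ∧ ¬F)) ∨ ¬x2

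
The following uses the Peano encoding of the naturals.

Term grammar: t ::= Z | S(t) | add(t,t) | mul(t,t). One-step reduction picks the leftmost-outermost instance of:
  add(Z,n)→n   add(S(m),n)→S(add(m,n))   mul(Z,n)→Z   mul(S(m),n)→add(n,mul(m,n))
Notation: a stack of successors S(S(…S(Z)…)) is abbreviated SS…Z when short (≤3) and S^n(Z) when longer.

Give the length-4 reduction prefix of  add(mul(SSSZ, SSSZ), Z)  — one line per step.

Answer: after 4 steps: S(add(S(add(SZ, mul(SSZ, SSSZ))), Z))

Reduction:
  start: add(mul(SSSZ, SSSZ), Z)
  [1] add(add(SSSZ, mul(SSZ, SSSZ)), Z)
  [2] add(S(add(SSZ, mul(SSZ, SSSZ))), Z)
  [3] S(add(add(SSZ, mul(SSZ, SSSZ)), Z))
  [4] S(add(S(add(SZ, mul(SSZ, SSSZ))), Z))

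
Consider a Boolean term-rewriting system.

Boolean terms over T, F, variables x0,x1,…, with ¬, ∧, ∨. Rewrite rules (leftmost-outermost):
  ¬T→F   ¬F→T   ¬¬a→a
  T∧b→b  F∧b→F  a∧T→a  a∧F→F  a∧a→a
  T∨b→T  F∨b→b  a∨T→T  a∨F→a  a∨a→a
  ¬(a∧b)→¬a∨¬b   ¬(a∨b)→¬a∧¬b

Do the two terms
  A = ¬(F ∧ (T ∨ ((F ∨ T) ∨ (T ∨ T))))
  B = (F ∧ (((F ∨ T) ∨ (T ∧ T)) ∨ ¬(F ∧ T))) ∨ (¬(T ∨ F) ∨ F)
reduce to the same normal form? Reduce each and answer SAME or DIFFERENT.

Term A:
  start: ¬(F ∧ (T ∨ ((F ∨ T) ∨ (T ∨ T))))
  [1] ¬F ∨ ¬(T ∨ ((F ∨ T) ∨ (T ∨ T)))
  [2] T ∨ ¬(T ∨ ((F ∨ T) ∨ (T ∨ T)))
  [3] T

Term B:
  start: (F ∧ (((F ∨ T) ∨ (T ∧ T)) ∨ ¬(F ∧ T))) ∨ (¬(T ∨ F) ∨ F)
  [1] F ∨ (¬(T ∨ F) ∨ F)
  [2] ¬(T ∨ F) ∨ F
  [3] ¬(T ∨ F)
  [4] ¬T ∧ ¬F
  [5] F ∧ ¬F
  [6] F

Answer: DIFFERENT — A ⇓ T, B ⇓ F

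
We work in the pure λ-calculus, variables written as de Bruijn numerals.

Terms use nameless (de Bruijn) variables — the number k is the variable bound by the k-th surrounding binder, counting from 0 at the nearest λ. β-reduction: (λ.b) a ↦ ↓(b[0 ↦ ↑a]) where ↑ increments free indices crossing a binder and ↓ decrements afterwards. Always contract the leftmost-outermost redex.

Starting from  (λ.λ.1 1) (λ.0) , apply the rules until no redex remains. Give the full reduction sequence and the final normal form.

  start: (λ.λ.1 1) (λ.0)
  step 1: λ.(λ.0) (λ.0)
  step 2: λ.λ.0

Answer: normal form = λ.λ.0  (in 2 steps)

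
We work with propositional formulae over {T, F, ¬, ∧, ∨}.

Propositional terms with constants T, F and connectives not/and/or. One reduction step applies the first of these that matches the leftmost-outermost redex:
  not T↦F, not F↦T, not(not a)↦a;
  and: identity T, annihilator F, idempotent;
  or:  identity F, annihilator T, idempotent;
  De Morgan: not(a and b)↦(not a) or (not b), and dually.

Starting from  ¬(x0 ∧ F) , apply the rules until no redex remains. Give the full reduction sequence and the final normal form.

  start: ¬(x0 ∧ F)
  →1  ¬x0 ∨ ¬F
  →2  ¬x0 ∨ T
  →3  T

Answer: normal form = T  (in 3 steps)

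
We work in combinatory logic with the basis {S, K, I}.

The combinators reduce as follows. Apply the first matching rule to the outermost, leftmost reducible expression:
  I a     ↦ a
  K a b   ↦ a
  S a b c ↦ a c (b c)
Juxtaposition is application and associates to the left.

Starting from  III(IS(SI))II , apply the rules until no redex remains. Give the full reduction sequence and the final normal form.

  start: III(IS(SI))II
  →1  II(IS(SI))II
  →2  I(IS(SI))II
  →3  IS(SI)II
  →4  S(SI)II
  →5  SII(II)
  →6  I(II)(I(II))
  →7  II(I(II))
  →8  I(I(II))
  →9  I(II)
  →10  II
  →11  I

Answer: normal form = I  (in 11 steps)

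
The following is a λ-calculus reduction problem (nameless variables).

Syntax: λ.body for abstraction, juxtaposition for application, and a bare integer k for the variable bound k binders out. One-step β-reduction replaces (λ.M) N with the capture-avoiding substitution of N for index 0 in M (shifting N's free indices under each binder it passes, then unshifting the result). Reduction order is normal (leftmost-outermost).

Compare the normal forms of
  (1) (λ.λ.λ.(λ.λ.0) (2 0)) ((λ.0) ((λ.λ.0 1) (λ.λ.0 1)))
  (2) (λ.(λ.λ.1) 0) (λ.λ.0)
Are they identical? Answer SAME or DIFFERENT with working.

Answer: SAME — A ⇓ λ.λ.λ.0, B ⇓ λ.λ.λ.0

Derivation:
Term A:
  start: (λ.λ.λ.(λ.λ.0) (2 0)) ((λ.0) ((λ.λ.0 1) (λ.λ.0 1)))
  step 1: λ.λ.(λ.λ.0) ((λ.0) ((λ.λ.0 1) (λ.λ.0 1)) 0)
  step 2: λ.λ.λ.0

Term B:
  start: (λ.(λ.λ.1) 0) (λ.λ.0)
  step 1: (λ.λ.1) (λ.λ.0)
  step 2: λ.λ.λ.0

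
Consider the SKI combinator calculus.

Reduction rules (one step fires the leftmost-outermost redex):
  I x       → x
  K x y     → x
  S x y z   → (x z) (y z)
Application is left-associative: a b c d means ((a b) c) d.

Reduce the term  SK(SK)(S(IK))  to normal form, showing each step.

Answer: normal form = SK  (in 3 steps)

Working:
  start: SK(SK)(S(IK))
  →1  K(S(IK))(SK(S(IK)))
  →2  S(IK)
  →3  SK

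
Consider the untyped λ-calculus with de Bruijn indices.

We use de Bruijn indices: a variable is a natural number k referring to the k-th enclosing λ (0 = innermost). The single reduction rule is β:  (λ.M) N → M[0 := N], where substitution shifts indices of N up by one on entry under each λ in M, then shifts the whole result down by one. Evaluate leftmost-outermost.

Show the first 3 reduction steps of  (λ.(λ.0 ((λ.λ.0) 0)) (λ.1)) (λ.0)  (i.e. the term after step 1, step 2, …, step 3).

Answer: after 3 steps: λ.0

Working:
  start: (λ.(λ.0 ((λ.λ.0) 0)) (λ.1)) (λ.0)
  step 1: (λ.0 ((λ.λ.0) 0)) (λ.λ.0)
  step 2: (λ.λ.0) ((λ.λ.0) (λ.λ.0))
  step 3: λ.0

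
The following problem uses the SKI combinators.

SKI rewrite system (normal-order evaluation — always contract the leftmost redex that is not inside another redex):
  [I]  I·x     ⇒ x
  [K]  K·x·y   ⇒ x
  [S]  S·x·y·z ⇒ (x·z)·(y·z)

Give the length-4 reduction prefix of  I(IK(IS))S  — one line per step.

  start: I(IK(IS))S
  step 1: IK(IS)S
  step 2: K(IS)S
  step 3: IS
  step 4: S

Answer: after 4 steps: S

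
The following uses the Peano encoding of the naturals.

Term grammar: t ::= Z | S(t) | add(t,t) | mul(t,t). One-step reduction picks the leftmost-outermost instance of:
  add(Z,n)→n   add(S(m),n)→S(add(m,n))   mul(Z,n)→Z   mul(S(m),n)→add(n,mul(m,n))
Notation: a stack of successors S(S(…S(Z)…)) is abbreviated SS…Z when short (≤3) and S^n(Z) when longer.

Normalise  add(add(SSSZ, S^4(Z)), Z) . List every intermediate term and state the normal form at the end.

  start: add(add(SSSZ, S^4(Z)), Z)
  [1] add(S(add(SSZ, S^4(Z))), Z)
  [2] S(add(add(SSZ, S^4(Z)), Z))
  [3] S(add(S(add(SZ, S^4(Z))), Z))
  [4] S(S(add(add(SZ, S^4(Z)), Z)))
  [5] S(S(add(S(add(Z, S^4(Z))), Z)))
  [6] S(S(S(add(add(Z, S^4(Z)), Z))))
  [7] S(S(S(add(S^4(Z), Z))))
  [8] S(S(S(S(add(SSSZ, Z)))))
  [9] S(S(S(S(S(add(SSZ, Z))))))
  [10] S(S(S(S(S(S(add(SZ, Z)))))))
  [11] S(S(S(S(S(S(S(add(Z, Z))))))))
  [12] S^7(Z)

Answer: normal form = S^7(Z)  (in 12 steps)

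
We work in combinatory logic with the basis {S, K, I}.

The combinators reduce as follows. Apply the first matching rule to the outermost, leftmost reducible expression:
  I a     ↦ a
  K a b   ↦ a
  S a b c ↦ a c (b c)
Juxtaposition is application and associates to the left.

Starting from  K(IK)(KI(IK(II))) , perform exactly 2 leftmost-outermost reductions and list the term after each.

Answer: after 2 steps: K

Reduction:
  start: K(IK)(KI(IK(II)))
  →1  IK
  →2  K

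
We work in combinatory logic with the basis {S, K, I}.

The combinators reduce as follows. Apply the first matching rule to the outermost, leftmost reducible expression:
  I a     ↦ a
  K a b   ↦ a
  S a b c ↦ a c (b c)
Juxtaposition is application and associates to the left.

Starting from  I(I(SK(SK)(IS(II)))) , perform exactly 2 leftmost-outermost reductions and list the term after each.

  start: I(I(SK(SK)(IS(II))))
  step 1: I(SK(SK)(IS(II)))
  step 2: SK(SK)(IS(II))

Answer: after 2 steps: SK(SK)(IS(II))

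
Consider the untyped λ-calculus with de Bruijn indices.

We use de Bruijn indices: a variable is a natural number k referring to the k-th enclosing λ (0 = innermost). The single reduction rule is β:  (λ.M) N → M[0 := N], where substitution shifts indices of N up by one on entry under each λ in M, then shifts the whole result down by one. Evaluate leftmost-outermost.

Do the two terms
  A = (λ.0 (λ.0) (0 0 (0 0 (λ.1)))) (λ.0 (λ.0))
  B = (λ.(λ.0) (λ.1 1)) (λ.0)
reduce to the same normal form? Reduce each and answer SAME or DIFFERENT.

Term A:
  start: (λ.0 (λ.0) (0 0 (0 0 (λ.1)))) (λ.0 (λ.0))
  →1  (λ.0 (λ.0)) (λ.0) ((λ.0 (λ.0)) (λ.0 (λ.0)) ((λ.0 (λ.0)) (λ.0 (λ.0)) (λ.λ.0 (λ.0))))
  →2  (λ.0) (λ.0) ((λ.0 (λ.0)) (λ.0 (λ.0)) ((λ.0 (λ.0)) (λ.0 (λ.0)) (λ.λ.0 (λ.0))))
  →3  (λ.0) ((λ.0 (λ.0)) (λ.0 (λ.0)) ((λ.0 (λ.0)) (λ.0 (λ.0)) (λ.λ.0 (λ.0))))
  →4  (λ.0 (λ.0)) (λ.0 (λ.0)) ((λ.0 (λ.0)) (λ.0 (λ.0)) (λ.λ.0 (λ.0)))
  →5  (λ.0 (λ.0)) (λ.0) ((λ.0 (λ.0)) (λ.0 (λ.0)) (λ.λ.0 (λ.0)))
  →6  (λ.0) (λ.0) ((λ.0 (λ.0)) (λ.0 (λ.0)) (λ.λ.0 (λ.0)))
  →7  (λ.0) ((λ.0 (λ.0)) (λ.0 (λ.0)) (λ.λ.0 (λ.0)))
  →8  (λ.0 (λ.0)) (λ.0 (λ.0)) (λ.λ.0 (λ.0))
  →9  (λ.0 (λ.0)) (λ.0) (λ.λ.0 (λ.0))
  →10  (λ.0) (λ.0) (λ.λ.0 (λ.0))
  →11  (λ.0) (λ.λ.0 (λ.0))
  →12  λ.λ.0 (λ.0)

Term B:
  start: (λ.(λ.0) (λ.1 1)) (λ.0)
  →1  (λ.0) (λ.(λ.0) (λ.0))
  →2  λ.(λ.0) (λ.0)
  →3  λ.λ.0

Answer: DIFFERENT — A ⇓ λ.λ.0 (λ.0), B ⇓ λ.λ.0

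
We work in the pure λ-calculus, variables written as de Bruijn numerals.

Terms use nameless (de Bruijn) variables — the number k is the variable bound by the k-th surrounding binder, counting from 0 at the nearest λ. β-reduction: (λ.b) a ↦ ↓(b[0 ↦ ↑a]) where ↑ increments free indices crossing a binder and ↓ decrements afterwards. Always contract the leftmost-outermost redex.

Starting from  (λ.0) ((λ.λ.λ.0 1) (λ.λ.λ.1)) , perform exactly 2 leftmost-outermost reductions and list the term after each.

Answer: after 2 steps: λ.λ.0 1

Derivation:
  start: (λ.0) ((λ.λ.λ.0 1) (λ.λ.λ.1))
  [1] (λ.λ.λ.0 1) (λ.λ.λ.1)
  [2] λ.λ.0 1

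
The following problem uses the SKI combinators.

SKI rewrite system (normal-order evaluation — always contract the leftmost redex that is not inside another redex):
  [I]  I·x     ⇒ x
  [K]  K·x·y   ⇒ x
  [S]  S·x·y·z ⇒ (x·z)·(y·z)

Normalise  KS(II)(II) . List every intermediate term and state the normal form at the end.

Answer: normal form = SI  (in 2 steps)

Reduction:
  start: KS(II)(II)
  step 1: S(II)
  step 2: SI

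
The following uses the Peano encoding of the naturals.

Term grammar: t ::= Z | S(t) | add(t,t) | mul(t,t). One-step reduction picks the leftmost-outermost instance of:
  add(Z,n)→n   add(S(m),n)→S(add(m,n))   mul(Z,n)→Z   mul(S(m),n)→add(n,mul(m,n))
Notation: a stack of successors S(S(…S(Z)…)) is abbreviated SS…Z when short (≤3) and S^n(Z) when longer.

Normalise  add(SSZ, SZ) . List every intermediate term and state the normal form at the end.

Answer: normal form = SSSZ  (in 3 steps)

Reduction:
  start: add(SSZ, SZ)
  →1  S(add(SZ, SZ))
  →2  S(S(add(Z, SZ)))
  →3  SSSZ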